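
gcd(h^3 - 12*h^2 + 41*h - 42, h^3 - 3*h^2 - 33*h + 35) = h - 7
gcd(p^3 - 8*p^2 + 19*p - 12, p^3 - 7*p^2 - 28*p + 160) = p - 4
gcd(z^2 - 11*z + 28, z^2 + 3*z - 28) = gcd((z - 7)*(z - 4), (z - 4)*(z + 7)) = z - 4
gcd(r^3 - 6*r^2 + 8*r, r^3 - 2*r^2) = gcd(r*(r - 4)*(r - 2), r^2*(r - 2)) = r^2 - 2*r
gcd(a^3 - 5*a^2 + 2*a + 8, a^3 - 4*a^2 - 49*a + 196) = a - 4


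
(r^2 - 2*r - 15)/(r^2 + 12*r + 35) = (r^2 - 2*r - 15)/(r^2 + 12*r + 35)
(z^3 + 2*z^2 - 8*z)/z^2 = z + 2 - 8/z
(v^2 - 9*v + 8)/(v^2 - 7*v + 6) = (v - 8)/(v - 6)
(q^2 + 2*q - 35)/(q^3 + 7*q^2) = (q - 5)/q^2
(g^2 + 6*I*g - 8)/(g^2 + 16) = (g + 2*I)/(g - 4*I)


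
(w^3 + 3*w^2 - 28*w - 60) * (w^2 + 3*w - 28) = w^5 + 6*w^4 - 47*w^3 - 228*w^2 + 604*w + 1680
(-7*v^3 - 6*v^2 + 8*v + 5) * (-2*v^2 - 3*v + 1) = 14*v^5 + 33*v^4 - 5*v^3 - 40*v^2 - 7*v + 5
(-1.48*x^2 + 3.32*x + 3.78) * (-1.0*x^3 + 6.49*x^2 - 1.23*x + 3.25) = 1.48*x^5 - 12.9252*x^4 + 19.5872*x^3 + 15.6386*x^2 + 6.1406*x + 12.285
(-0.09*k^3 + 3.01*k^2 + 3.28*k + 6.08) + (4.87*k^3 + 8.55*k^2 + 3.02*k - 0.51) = 4.78*k^3 + 11.56*k^2 + 6.3*k + 5.57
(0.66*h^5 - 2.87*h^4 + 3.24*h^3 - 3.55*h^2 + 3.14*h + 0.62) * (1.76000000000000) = 1.1616*h^5 - 5.0512*h^4 + 5.7024*h^3 - 6.248*h^2 + 5.5264*h + 1.0912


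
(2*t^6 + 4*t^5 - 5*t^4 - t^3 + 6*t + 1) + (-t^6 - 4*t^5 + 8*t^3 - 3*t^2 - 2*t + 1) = t^6 - 5*t^4 + 7*t^3 - 3*t^2 + 4*t + 2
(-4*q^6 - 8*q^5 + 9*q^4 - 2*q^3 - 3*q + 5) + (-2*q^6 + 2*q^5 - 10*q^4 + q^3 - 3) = -6*q^6 - 6*q^5 - q^4 - q^3 - 3*q + 2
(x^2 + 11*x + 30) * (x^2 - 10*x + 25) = x^4 + x^3 - 55*x^2 - 25*x + 750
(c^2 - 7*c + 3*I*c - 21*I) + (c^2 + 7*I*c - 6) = 2*c^2 - 7*c + 10*I*c - 6 - 21*I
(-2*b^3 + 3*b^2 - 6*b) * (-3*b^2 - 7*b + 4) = 6*b^5 + 5*b^4 - 11*b^3 + 54*b^2 - 24*b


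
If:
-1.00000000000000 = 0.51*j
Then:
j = -1.96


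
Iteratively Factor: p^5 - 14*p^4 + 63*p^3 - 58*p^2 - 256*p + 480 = (p - 4)*(p^4 - 10*p^3 + 23*p^2 + 34*p - 120) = (p - 4)*(p - 3)*(p^3 - 7*p^2 + 2*p + 40) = (p - 5)*(p - 4)*(p - 3)*(p^2 - 2*p - 8) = (p - 5)*(p - 4)^2*(p - 3)*(p + 2)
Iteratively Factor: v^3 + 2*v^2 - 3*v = (v - 1)*(v^2 + 3*v) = v*(v - 1)*(v + 3)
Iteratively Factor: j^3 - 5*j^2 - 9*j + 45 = (j - 3)*(j^2 - 2*j - 15) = (j - 5)*(j - 3)*(j + 3)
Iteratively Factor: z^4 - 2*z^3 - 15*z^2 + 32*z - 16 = (z - 1)*(z^3 - z^2 - 16*z + 16) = (z - 4)*(z - 1)*(z^2 + 3*z - 4) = (z - 4)*(z - 1)^2*(z + 4)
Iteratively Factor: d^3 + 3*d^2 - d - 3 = (d - 1)*(d^2 + 4*d + 3) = (d - 1)*(d + 3)*(d + 1)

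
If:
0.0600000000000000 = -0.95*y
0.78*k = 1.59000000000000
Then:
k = 2.04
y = -0.06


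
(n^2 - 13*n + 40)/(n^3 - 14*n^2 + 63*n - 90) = (n - 8)/(n^2 - 9*n + 18)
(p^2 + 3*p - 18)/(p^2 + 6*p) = (p - 3)/p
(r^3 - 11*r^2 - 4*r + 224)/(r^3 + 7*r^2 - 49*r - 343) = (r^2 - 4*r - 32)/(r^2 + 14*r + 49)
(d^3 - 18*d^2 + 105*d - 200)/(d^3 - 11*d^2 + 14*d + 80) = (d - 5)/(d + 2)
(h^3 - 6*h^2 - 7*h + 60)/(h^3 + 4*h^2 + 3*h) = (h^2 - 9*h + 20)/(h*(h + 1))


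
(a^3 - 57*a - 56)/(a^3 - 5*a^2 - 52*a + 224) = (a + 1)/(a - 4)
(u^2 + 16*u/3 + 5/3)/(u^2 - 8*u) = (3*u^2 + 16*u + 5)/(3*u*(u - 8))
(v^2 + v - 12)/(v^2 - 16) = (v - 3)/(v - 4)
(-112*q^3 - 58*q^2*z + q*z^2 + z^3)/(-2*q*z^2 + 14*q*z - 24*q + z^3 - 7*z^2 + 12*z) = (112*q^3 + 58*q^2*z - q*z^2 - z^3)/(2*q*z^2 - 14*q*z + 24*q - z^3 + 7*z^2 - 12*z)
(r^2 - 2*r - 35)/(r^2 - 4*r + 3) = (r^2 - 2*r - 35)/(r^2 - 4*r + 3)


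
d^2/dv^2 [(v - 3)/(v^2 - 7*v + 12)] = 2/(v^3 - 12*v^2 + 48*v - 64)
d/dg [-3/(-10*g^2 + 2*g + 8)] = 3*(1 - 10*g)/(2*(-5*g^2 + g + 4)^2)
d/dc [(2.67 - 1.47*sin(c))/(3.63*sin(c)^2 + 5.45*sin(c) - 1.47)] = (5.3361*sin(c)^2 - 19.3842*sin(c) - 12.3906)*cos(c)/(13.1769*sin(c)^4 + 39.567*sin(c)^3 + 19.0303*sin(c)^2 - 16.023*sin(c) + 2.1609)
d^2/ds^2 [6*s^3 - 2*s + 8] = 36*s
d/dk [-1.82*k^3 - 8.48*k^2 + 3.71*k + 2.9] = -5.46*k^2 - 16.96*k + 3.71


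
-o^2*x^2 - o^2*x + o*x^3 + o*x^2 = x*(-o + x)*(o*x + o)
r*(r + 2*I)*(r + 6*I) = r^3 + 8*I*r^2 - 12*r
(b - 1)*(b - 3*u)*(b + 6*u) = b^3 + 3*b^2*u - b^2 - 18*b*u^2 - 3*b*u + 18*u^2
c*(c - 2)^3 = c^4 - 6*c^3 + 12*c^2 - 8*c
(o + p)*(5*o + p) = 5*o^2 + 6*o*p + p^2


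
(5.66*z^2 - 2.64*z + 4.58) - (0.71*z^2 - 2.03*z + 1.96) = 4.95*z^2 - 0.61*z + 2.62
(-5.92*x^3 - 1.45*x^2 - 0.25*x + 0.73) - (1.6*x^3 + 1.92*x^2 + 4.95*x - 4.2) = -7.52*x^3 - 3.37*x^2 - 5.2*x + 4.93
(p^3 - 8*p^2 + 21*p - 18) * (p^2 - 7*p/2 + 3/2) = p^5 - 23*p^4/2 + 101*p^3/2 - 207*p^2/2 + 189*p/2 - 27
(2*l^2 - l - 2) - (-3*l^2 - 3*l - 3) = 5*l^2 + 2*l + 1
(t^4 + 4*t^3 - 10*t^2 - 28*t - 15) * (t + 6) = t^5 + 10*t^4 + 14*t^3 - 88*t^2 - 183*t - 90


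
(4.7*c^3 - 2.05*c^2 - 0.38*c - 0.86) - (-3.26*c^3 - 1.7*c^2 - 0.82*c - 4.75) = 7.96*c^3 - 0.35*c^2 + 0.44*c + 3.89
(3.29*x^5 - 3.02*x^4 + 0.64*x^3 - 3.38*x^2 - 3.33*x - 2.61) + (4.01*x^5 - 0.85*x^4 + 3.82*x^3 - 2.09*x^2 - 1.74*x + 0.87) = 7.3*x^5 - 3.87*x^4 + 4.46*x^3 - 5.47*x^2 - 5.07*x - 1.74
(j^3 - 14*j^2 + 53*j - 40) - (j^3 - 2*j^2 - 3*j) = -12*j^2 + 56*j - 40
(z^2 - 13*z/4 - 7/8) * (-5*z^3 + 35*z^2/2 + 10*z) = -5*z^5 + 135*z^4/4 - 85*z^3/2 - 765*z^2/16 - 35*z/4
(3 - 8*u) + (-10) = -8*u - 7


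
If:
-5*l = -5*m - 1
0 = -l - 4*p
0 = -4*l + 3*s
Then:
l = 3*s/4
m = 3*s/4 - 1/5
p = -3*s/16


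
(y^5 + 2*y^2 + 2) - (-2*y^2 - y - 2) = y^5 + 4*y^2 + y + 4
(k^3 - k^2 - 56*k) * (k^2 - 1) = k^5 - k^4 - 57*k^3 + k^2 + 56*k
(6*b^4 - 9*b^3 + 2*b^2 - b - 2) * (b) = 6*b^5 - 9*b^4 + 2*b^3 - b^2 - 2*b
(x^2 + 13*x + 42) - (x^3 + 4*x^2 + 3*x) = -x^3 - 3*x^2 + 10*x + 42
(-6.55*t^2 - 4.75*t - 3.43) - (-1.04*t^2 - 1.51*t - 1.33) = -5.51*t^2 - 3.24*t - 2.1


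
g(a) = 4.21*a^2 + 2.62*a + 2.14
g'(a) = 8.42*a + 2.62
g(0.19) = 2.79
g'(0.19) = 4.22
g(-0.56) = 1.99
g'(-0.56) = -2.10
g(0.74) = 6.38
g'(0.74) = 8.85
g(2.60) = 37.41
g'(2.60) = 24.51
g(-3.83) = 53.86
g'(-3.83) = -29.63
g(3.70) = 69.47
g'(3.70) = 33.77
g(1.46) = 14.94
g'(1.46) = 14.91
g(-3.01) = 32.40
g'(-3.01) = -22.72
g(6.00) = 169.42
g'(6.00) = 53.14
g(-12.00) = 576.94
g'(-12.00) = -98.42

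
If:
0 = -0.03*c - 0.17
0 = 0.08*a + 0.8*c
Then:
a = 56.67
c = -5.67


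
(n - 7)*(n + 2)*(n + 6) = n^3 + n^2 - 44*n - 84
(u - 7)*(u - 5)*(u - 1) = u^3 - 13*u^2 + 47*u - 35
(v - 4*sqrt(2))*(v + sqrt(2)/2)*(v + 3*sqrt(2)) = v^3 - sqrt(2)*v^2/2 - 25*v - 12*sqrt(2)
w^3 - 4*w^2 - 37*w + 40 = (w - 8)*(w - 1)*(w + 5)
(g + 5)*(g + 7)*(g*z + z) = g^3*z + 13*g^2*z + 47*g*z + 35*z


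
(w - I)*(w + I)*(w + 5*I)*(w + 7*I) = w^4 + 12*I*w^3 - 34*w^2 + 12*I*w - 35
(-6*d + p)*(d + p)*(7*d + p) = -42*d^3 - 41*d^2*p + 2*d*p^2 + p^3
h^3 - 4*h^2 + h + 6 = (h - 3)*(h - 2)*(h + 1)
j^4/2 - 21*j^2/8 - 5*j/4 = j*(j/2 + 1/4)*(j - 5/2)*(j + 2)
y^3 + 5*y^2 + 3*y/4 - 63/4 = (y - 3/2)*(y + 3)*(y + 7/2)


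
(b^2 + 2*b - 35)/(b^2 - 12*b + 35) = (b + 7)/(b - 7)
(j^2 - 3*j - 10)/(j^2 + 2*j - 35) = (j + 2)/(j + 7)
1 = 1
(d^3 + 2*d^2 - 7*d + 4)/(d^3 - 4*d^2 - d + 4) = (d^2 + 3*d - 4)/(d^2 - 3*d - 4)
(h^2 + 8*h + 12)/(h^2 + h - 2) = (h + 6)/(h - 1)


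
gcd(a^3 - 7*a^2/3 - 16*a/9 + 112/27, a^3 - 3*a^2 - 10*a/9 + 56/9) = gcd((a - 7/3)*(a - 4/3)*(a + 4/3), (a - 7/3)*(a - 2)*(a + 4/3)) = a^2 - a - 28/9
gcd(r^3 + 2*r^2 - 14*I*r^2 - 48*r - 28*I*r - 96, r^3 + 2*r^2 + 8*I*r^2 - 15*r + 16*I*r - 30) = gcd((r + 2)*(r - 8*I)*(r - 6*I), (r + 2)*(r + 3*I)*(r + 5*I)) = r + 2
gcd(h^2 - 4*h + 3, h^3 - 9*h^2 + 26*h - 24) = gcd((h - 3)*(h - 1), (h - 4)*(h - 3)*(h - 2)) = h - 3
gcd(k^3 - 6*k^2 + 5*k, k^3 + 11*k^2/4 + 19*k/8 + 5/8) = 1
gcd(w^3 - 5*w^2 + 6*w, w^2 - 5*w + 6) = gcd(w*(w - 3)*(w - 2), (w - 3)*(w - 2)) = w^2 - 5*w + 6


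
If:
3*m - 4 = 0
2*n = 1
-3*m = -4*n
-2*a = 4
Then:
No Solution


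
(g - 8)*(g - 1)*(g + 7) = g^3 - 2*g^2 - 55*g + 56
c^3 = c^3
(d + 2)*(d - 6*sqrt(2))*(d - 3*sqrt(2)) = d^3 - 9*sqrt(2)*d^2 + 2*d^2 - 18*sqrt(2)*d + 36*d + 72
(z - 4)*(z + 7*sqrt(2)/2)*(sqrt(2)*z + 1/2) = sqrt(2)*z^3 - 4*sqrt(2)*z^2 + 15*z^2/2 - 30*z + 7*sqrt(2)*z/4 - 7*sqrt(2)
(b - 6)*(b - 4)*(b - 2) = b^3 - 12*b^2 + 44*b - 48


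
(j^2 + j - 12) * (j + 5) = j^3 + 6*j^2 - 7*j - 60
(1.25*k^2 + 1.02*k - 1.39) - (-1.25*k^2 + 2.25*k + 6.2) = 2.5*k^2 - 1.23*k - 7.59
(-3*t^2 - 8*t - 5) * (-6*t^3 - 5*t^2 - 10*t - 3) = 18*t^5 + 63*t^4 + 100*t^3 + 114*t^2 + 74*t + 15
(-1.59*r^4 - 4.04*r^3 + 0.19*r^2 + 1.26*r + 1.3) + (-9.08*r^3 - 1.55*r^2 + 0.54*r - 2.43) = -1.59*r^4 - 13.12*r^3 - 1.36*r^2 + 1.8*r - 1.13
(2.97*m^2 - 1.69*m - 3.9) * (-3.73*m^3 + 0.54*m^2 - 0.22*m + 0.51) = -11.0781*m^5 + 7.9075*m^4 + 12.981*m^3 - 0.2195*m^2 - 0.00390000000000001*m - 1.989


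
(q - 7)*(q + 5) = q^2 - 2*q - 35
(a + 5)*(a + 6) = a^2 + 11*a + 30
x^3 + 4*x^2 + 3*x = x*(x + 1)*(x + 3)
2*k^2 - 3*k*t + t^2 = (-2*k + t)*(-k + t)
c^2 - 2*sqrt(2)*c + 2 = (c - sqrt(2))^2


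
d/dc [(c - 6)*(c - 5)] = 2*c - 11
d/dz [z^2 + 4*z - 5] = 2*z + 4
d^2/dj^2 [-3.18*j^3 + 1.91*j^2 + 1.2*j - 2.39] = 3.82 - 19.08*j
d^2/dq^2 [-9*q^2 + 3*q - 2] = -18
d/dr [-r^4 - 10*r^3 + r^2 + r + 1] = -4*r^3 - 30*r^2 + 2*r + 1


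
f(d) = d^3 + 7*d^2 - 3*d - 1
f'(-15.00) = 462.00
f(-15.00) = -1756.00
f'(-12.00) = 261.00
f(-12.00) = -685.00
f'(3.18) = 71.86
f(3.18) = 92.40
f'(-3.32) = -16.41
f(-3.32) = 49.52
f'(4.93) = 138.93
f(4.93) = 274.17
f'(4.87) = 136.33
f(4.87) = 265.91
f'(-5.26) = 6.36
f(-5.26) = 62.92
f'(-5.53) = 11.32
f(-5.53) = 60.54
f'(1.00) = 14.00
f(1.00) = 4.00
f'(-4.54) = -4.73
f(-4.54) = 63.32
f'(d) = 3*d^2 + 14*d - 3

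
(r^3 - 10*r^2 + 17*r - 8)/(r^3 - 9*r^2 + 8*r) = (r - 1)/r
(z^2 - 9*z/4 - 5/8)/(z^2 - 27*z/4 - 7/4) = (z - 5/2)/(z - 7)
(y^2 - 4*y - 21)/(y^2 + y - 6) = (y - 7)/(y - 2)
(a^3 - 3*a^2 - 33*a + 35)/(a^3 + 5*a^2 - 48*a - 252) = (a^2 + 4*a - 5)/(a^2 + 12*a + 36)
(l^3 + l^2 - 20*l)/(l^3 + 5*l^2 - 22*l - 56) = l*(l + 5)/(l^2 + 9*l + 14)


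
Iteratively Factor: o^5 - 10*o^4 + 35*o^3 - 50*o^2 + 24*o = (o - 2)*(o^4 - 8*o^3 + 19*o^2 - 12*o) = o*(o - 2)*(o^3 - 8*o^2 + 19*o - 12) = o*(o - 3)*(o - 2)*(o^2 - 5*o + 4) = o*(o - 3)*(o - 2)*(o - 1)*(o - 4)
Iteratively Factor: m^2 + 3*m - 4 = (m - 1)*(m + 4)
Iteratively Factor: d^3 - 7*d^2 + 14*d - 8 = (d - 1)*(d^2 - 6*d + 8) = (d - 2)*(d - 1)*(d - 4)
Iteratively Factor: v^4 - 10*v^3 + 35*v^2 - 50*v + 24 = (v - 4)*(v^3 - 6*v^2 + 11*v - 6) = (v - 4)*(v - 2)*(v^2 - 4*v + 3) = (v - 4)*(v - 3)*(v - 2)*(v - 1)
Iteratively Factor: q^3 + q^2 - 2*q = (q + 2)*(q^2 - q) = (q - 1)*(q + 2)*(q)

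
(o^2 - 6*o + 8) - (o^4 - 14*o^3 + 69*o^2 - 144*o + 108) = -o^4 + 14*o^3 - 68*o^2 + 138*o - 100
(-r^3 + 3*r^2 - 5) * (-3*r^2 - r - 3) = 3*r^5 - 8*r^4 + 6*r^2 + 5*r + 15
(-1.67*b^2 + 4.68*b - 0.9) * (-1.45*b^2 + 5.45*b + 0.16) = 2.4215*b^4 - 15.8875*b^3 + 26.5438*b^2 - 4.1562*b - 0.144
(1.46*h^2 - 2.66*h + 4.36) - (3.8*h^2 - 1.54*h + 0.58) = -2.34*h^2 - 1.12*h + 3.78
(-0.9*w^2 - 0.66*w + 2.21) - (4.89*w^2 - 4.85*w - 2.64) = -5.79*w^2 + 4.19*w + 4.85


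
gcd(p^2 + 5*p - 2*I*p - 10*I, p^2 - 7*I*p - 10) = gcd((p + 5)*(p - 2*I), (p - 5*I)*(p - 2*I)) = p - 2*I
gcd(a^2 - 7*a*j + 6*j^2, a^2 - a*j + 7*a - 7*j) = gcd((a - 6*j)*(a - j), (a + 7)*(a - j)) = a - j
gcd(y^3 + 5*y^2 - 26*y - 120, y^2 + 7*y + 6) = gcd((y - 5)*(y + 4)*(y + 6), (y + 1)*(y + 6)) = y + 6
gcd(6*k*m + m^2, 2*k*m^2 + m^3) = m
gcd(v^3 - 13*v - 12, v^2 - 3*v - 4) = v^2 - 3*v - 4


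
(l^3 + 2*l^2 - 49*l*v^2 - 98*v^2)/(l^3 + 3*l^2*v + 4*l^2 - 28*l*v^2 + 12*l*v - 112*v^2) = (-l^2 + 7*l*v - 2*l + 14*v)/(-l^2 + 4*l*v - 4*l + 16*v)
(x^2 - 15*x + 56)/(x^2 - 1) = (x^2 - 15*x + 56)/(x^2 - 1)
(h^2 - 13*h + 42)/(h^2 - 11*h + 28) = (h - 6)/(h - 4)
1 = 1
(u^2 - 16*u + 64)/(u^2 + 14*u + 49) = (u^2 - 16*u + 64)/(u^2 + 14*u + 49)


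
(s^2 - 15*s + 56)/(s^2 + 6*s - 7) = (s^2 - 15*s + 56)/(s^2 + 6*s - 7)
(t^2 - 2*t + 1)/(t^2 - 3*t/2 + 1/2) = 2*(t - 1)/(2*t - 1)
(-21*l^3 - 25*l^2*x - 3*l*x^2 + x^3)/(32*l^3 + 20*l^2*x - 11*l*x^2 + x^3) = (-21*l^2 - 4*l*x + x^2)/(32*l^2 - 12*l*x + x^2)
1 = 1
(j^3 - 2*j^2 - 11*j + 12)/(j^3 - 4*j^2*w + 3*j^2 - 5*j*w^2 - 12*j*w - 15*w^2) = (-j^2 + 5*j - 4)/(-j^2 + 4*j*w + 5*w^2)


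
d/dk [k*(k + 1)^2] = (k + 1)*(3*k + 1)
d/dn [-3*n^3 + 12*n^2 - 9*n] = -9*n^2 + 24*n - 9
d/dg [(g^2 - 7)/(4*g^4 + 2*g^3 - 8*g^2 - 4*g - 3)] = 2*(-4*g^5 - g^4 + 56*g^3 + 19*g^2 - 59*g - 14)/(16*g^8 + 16*g^7 - 60*g^6 - 64*g^5 + 24*g^4 + 52*g^3 + 64*g^2 + 24*g + 9)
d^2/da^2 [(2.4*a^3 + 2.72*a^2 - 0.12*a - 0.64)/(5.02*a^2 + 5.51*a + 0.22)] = (5.6843418860808e-14*a^5 - 16.0922239999999*a^3 - 97.3376639999999*a^2 - 104.72304*a - 36.893072)/(126.506008*a^6 + 416.562612*a^5 + 473.85537*a^4 + 203.795615*a^3 + 20.76657*a^2 + 0.800052*a + 0.010648)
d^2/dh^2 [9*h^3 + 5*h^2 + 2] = 54*h + 10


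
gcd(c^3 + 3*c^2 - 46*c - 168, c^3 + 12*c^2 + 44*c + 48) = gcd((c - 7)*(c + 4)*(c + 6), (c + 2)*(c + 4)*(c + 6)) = c^2 + 10*c + 24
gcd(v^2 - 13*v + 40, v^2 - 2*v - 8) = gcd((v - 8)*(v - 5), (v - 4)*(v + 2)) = 1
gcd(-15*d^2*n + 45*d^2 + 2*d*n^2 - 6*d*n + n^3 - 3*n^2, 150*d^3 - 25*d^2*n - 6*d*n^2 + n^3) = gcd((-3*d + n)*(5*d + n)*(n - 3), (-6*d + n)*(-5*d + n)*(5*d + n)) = 5*d + n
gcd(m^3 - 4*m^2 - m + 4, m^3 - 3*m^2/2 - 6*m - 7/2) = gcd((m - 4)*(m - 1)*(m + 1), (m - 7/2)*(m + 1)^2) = m + 1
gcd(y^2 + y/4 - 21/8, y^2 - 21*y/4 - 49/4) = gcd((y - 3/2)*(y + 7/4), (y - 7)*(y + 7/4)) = y + 7/4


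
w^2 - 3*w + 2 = (w - 2)*(w - 1)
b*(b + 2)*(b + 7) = b^3 + 9*b^2 + 14*b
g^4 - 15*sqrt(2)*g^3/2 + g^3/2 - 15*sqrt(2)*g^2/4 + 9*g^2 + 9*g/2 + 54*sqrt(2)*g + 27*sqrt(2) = (g + 1/2)*(g - 6*sqrt(2))*(g - 3*sqrt(2))*(g + 3*sqrt(2)/2)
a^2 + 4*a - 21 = (a - 3)*(a + 7)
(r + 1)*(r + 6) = r^2 + 7*r + 6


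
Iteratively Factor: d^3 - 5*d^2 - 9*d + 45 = (d - 3)*(d^2 - 2*d - 15) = (d - 3)*(d + 3)*(d - 5)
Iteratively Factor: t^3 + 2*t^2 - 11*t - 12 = (t + 1)*(t^2 + t - 12) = (t - 3)*(t + 1)*(t + 4)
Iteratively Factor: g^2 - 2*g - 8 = (g + 2)*(g - 4)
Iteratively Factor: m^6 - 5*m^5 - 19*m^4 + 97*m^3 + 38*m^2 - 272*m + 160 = (m + 4)*(m^5 - 9*m^4 + 17*m^3 + 29*m^2 - 78*m + 40) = (m + 2)*(m + 4)*(m^4 - 11*m^3 + 39*m^2 - 49*m + 20) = (m - 5)*(m + 2)*(m + 4)*(m^3 - 6*m^2 + 9*m - 4) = (m - 5)*(m - 1)*(m + 2)*(m + 4)*(m^2 - 5*m + 4) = (m - 5)*(m - 4)*(m - 1)*(m + 2)*(m + 4)*(m - 1)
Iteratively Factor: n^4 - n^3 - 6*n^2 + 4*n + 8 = (n - 2)*(n^3 + n^2 - 4*n - 4) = (n - 2)*(n + 1)*(n^2 - 4) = (n - 2)^2*(n + 1)*(n + 2)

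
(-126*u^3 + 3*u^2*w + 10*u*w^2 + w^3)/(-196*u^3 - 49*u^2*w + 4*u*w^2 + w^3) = (18*u^2 - 3*u*w - w^2)/(28*u^2 + 3*u*w - w^2)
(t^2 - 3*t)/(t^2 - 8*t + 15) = t/(t - 5)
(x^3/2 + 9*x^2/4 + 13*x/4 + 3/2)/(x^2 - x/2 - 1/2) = (2*x^3 + 9*x^2 + 13*x + 6)/(2*(2*x^2 - x - 1))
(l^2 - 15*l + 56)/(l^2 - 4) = (l^2 - 15*l + 56)/(l^2 - 4)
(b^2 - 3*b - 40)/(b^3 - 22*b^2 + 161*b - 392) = (b + 5)/(b^2 - 14*b + 49)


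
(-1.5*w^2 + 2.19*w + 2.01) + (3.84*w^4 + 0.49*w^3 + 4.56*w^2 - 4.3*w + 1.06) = 3.84*w^4 + 0.49*w^3 + 3.06*w^2 - 2.11*w + 3.07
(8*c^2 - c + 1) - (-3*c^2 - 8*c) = 11*c^2 + 7*c + 1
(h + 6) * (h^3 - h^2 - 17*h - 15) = h^4 + 5*h^3 - 23*h^2 - 117*h - 90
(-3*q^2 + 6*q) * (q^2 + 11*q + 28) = -3*q^4 - 27*q^3 - 18*q^2 + 168*q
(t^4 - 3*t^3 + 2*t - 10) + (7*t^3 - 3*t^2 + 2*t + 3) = t^4 + 4*t^3 - 3*t^2 + 4*t - 7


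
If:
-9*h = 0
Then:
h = 0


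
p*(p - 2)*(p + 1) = p^3 - p^2 - 2*p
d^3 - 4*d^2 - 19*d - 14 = (d - 7)*(d + 1)*(d + 2)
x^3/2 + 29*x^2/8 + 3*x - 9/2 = (x/2 + 1)*(x - 3/4)*(x + 6)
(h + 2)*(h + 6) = h^2 + 8*h + 12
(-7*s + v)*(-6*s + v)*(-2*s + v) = -84*s^3 + 68*s^2*v - 15*s*v^2 + v^3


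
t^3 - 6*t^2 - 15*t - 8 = (t - 8)*(t + 1)^2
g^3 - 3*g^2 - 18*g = g*(g - 6)*(g + 3)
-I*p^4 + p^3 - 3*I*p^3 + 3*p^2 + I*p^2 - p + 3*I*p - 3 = (p - 1)*(p + 3)*(p + I)*(-I*p - I)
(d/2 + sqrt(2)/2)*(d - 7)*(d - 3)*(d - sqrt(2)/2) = d^4/2 - 5*d^3 + sqrt(2)*d^3/4 - 5*sqrt(2)*d^2/2 + 10*d^2 + 5*d + 21*sqrt(2)*d/4 - 21/2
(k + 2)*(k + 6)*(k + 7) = k^3 + 15*k^2 + 68*k + 84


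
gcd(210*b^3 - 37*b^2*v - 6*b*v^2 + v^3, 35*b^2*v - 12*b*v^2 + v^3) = 35*b^2 - 12*b*v + v^2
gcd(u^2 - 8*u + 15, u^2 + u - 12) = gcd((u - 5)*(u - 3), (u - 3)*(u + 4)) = u - 3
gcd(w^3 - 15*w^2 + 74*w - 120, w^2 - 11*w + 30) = w^2 - 11*w + 30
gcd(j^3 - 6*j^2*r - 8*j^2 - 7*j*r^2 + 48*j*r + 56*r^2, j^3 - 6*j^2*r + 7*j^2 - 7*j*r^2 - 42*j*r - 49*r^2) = -j^2 + 6*j*r + 7*r^2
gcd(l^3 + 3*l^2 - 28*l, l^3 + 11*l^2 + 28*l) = l^2 + 7*l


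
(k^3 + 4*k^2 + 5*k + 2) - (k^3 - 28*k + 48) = 4*k^2 + 33*k - 46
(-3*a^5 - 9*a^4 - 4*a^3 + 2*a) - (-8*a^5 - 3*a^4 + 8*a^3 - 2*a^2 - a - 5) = 5*a^5 - 6*a^4 - 12*a^3 + 2*a^2 + 3*a + 5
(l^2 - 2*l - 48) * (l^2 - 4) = l^4 - 2*l^3 - 52*l^2 + 8*l + 192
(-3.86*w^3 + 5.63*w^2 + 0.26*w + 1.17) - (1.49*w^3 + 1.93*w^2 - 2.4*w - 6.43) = -5.35*w^3 + 3.7*w^2 + 2.66*w + 7.6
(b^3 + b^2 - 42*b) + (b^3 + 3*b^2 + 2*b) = 2*b^3 + 4*b^2 - 40*b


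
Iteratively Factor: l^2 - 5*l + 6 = (l - 2)*(l - 3)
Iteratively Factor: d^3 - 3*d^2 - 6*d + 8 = (d - 4)*(d^2 + d - 2) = (d - 4)*(d + 2)*(d - 1)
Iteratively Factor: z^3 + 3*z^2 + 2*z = (z + 1)*(z^2 + 2*z) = z*(z + 1)*(z + 2)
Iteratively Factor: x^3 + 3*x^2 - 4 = (x + 2)*(x^2 + x - 2) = (x - 1)*(x + 2)*(x + 2)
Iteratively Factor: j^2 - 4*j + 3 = (j - 1)*(j - 3)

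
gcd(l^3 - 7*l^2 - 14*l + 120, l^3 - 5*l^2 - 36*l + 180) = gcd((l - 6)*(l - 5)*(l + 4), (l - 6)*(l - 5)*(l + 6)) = l^2 - 11*l + 30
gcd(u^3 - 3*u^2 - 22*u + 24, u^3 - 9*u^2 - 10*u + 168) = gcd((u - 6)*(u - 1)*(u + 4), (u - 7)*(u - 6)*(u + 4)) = u^2 - 2*u - 24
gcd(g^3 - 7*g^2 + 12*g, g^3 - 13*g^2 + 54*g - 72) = g^2 - 7*g + 12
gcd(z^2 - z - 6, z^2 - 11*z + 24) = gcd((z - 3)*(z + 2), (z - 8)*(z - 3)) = z - 3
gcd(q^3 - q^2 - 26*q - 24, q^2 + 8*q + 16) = q + 4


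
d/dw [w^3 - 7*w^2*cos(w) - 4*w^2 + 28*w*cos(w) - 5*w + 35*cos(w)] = 7*w^2*sin(w) + 3*w^2 - 28*w*sin(w) - 14*w*cos(w) - 8*w - 35*sin(w) + 28*cos(w) - 5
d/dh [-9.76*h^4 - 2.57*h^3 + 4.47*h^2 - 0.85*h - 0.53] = -39.04*h^3 - 7.71*h^2 + 8.94*h - 0.85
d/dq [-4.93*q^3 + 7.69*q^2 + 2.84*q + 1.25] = -14.79*q^2 + 15.38*q + 2.84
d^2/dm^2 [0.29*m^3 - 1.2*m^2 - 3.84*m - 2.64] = 1.74*m - 2.4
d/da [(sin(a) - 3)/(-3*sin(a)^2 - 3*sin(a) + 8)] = (3*sin(a)^2 - 18*sin(a) - 1)*cos(a)/(3*sin(a)^2 + 3*sin(a) - 8)^2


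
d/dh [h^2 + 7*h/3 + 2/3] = 2*h + 7/3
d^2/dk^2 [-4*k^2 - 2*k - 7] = -8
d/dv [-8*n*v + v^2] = -8*n + 2*v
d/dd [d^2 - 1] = 2*d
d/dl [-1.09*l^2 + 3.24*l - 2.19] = 3.24 - 2.18*l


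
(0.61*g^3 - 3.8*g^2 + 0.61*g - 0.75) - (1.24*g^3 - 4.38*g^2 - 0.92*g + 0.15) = -0.63*g^3 + 0.58*g^2 + 1.53*g - 0.9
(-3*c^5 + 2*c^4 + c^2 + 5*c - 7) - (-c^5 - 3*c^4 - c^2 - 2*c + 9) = -2*c^5 + 5*c^4 + 2*c^2 + 7*c - 16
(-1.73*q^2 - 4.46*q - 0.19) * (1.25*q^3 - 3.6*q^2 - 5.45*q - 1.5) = -2.1625*q^5 + 0.653*q^4 + 25.247*q^3 + 27.586*q^2 + 7.7255*q + 0.285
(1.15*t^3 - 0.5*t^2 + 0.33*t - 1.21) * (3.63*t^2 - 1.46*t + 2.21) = 4.1745*t^5 - 3.494*t^4 + 4.4694*t^3 - 5.9791*t^2 + 2.4959*t - 2.6741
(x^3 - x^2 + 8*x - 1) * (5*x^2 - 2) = 5*x^5 - 5*x^4 + 38*x^3 - 3*x^2 - 16*x + 2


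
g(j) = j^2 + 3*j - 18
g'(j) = 2*j + 3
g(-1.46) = -20.25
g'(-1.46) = 0.08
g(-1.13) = -20.11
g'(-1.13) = 0.74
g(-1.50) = -20.25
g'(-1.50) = 0.00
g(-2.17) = -19.80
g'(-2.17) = -1.34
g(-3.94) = -14.30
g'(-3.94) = -4.88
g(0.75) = -15.19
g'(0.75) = 4.50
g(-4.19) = -13.01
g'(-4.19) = -5.38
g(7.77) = 65.68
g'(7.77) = 18.54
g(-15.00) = 162.00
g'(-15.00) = -27.00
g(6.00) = 36.00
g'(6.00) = 15.00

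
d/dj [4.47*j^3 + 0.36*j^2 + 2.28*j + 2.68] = 13.41*j^2 + 0.72*j + 2.28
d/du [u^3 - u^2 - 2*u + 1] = 3*u^2 - 2*u - 2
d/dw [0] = 0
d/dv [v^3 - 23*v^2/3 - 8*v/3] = 3*v^2 - 46*v/3 - 8/3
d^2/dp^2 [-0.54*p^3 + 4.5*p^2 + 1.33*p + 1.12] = 9.0 - 3.24*p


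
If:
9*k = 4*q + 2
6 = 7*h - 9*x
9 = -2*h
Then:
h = -9/2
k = 4*q/9 + 2/9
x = -25/6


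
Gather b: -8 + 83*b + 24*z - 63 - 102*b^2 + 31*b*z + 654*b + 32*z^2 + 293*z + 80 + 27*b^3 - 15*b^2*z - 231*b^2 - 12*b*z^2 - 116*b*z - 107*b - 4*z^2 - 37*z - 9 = 27*b^3 + b^2*(-15*z - 333) + b*(-12*z^2 - 85*z + 630) + 28*z^2 + 280*z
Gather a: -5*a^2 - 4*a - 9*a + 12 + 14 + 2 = -5*a^2 - 13*a + 28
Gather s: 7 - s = 7 - s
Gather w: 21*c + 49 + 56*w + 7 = 21*c + 56*w + 56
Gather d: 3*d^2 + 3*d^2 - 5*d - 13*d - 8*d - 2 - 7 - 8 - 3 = 6*d^2 - 26*d - 20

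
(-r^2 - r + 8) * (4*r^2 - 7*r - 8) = -4*r^4 + 3*r^3 + 47*r^2 - 48*r - 64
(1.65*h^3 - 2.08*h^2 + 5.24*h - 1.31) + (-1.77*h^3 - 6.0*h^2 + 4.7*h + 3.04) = -0.12*h^3 - 8.08*h^2 + 9.94*h + 1.73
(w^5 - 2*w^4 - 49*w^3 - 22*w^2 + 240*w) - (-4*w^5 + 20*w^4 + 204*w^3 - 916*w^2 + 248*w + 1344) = 5*w^5 - 22*w^4 - 253*w^3 + 894*w^2 - 8*w - 1344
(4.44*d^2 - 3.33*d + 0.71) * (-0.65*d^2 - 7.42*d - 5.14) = -2.886*d^4 - 30.7803*d^3 + 1.4255*d^2 + 11.848*d - 3.6494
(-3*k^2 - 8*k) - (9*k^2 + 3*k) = -12*k^2 - 11*k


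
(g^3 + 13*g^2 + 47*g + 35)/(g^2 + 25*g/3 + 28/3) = 3*(g^2 + 6*g + 5)/(3*g + 4)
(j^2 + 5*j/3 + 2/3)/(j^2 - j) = (3*j^2 + 5*j + 2)/(3*j*(j - 1))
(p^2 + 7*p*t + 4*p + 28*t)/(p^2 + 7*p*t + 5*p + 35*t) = (p + 4)/(p + 5)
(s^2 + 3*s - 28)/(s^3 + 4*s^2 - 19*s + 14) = (s - 4)/(s^2 - 3*s + 2)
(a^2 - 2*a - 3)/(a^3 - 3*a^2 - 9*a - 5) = (a - 3)/(a^2 - 4*a - 5)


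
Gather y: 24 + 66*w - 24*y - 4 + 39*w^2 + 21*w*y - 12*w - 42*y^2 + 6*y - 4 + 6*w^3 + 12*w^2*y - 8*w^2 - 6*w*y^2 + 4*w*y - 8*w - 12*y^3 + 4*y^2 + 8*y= 6*w^3 + 31*w^2 + 46*w - 12*y^3 + y^2*(-6*w - 38) + y*(12*w^2 + 25*w - 10) + 16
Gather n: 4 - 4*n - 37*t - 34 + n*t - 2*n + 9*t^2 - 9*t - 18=n*(t - 6) + 9*t^2 - 46*t - 48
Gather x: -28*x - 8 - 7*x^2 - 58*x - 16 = -7*x^2 - 86*x - 24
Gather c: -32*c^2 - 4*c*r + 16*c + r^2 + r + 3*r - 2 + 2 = -32*c^2 + c*(16 - 4*r) + r^2 + 4*r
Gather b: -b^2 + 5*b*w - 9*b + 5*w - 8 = -b^2 + b*(5*w - 9) + 5*w - 8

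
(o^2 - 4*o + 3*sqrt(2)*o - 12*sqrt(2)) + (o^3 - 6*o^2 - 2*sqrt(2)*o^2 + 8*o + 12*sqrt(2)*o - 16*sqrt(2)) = o^3 - 5*o^2 - 2*sqrt(2)*o^2 + 4*o + 15*sqrt(2)*o - 28*sqrt(2)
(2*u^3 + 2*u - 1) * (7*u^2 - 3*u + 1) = 14*u^5 - 6*u^4 + 16*u^3 - 13*u^2 + 5*u - 1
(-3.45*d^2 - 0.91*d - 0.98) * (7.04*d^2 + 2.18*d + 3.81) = -24.288*d^4 - 13.9274*d^3 - 22.0275*d^2 - 5.6035*d - 3.7338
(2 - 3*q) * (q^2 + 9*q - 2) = -3*q^3 - 25*q^2 + 24*q - 4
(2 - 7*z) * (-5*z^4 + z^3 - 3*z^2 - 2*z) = 35*z^5 - 17*z^4 + 23*z^3 + 8*z^2 - 4*z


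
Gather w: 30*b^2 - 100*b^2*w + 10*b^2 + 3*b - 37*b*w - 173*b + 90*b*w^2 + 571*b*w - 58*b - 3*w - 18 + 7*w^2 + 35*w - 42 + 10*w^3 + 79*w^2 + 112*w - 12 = 40*b^2 - 228*b + 10*w^3 + w^2*(90*b + 86) + w*(-100*b^2 + 534*b + 144) - 72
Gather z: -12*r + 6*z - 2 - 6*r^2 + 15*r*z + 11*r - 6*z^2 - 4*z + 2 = -6*r^2 - r - 6*z^2 + z*(15*r + 2)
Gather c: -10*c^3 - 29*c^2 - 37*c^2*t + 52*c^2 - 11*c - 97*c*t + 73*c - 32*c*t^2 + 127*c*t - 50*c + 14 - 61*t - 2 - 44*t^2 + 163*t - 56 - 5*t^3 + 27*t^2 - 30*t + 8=-10*c^3 + c^2*(23 - 37*t) + c*(-32*t^2 + 30*t + 12) - 5*t^3 - 17*t^2 + 72*t - 36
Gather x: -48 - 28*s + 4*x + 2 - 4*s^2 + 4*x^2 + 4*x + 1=-4*s^2 - 28*s + 4*x^2 + 8*x - 45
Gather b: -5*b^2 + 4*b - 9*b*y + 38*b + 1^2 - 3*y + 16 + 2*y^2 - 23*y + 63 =-5*b^2 + b*(42 - 9*y) + 2*y^2 - 26*y + 80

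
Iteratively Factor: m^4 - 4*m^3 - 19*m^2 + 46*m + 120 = (m + 3)*(m^3 - 7*m^2 + 2*m + 40) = (m - 5)*(m + 3)*(m^2 - 2*m - 8) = (m - 5)*(m - 4)*(m + 3)*(m + 2)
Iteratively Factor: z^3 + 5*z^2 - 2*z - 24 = (z + 3)*(z^2 + 2*z - 8) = (z + 3)*(z + 4)*(z - 2)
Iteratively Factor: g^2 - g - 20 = (g - 5)*(g + 4)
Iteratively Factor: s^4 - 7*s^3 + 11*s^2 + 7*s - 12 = (s + 1)*(s^3 - 8*s^2 + 19*s - 12) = (s - 1)*(s + 1)*(s^2 - 7*s + 12) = (s - 3)*(s - 1)*(s + 1)*(s - 4)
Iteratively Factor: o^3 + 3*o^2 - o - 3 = (o + 3)*(o^2 - 1) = (o + 1)*(o + 3)*(o - 1)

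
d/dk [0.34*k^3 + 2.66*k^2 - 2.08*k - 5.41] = 1.02*k^2 + 5.32*k - 2.08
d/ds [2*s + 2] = 2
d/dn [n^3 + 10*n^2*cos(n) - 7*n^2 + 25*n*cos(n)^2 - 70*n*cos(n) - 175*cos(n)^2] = -10*n^2*sin(n) + 3*n^2 + 70*n*sin(n) - 25*n*sin(2*n) + 20*n*cos(n) - 14*n + 175*sin(2*n) + 25*cos(n)^2 - 70*cos(n)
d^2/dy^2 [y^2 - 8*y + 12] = 2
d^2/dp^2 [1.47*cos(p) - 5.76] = -1.47*cos(p)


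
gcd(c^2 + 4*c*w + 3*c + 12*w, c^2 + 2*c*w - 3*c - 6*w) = 1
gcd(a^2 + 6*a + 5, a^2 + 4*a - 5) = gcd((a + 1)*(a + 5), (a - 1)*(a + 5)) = a + 5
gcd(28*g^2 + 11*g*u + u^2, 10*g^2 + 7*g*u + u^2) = 1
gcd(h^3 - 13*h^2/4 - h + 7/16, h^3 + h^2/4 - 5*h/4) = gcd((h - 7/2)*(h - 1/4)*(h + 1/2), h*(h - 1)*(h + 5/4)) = 1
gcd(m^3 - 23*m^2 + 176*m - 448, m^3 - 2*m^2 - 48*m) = m - 8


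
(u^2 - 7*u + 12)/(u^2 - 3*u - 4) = (u - 3)/(u + 1)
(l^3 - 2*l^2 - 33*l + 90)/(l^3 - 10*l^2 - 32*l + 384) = (l^2 - 8*l + 15)/(l^2 - 16*l + 64)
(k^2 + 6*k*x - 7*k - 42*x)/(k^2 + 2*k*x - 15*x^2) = (k^2 + 6*k*x - 7*k - 42*x)/(k^2 + 2*k*x - 15*x^2)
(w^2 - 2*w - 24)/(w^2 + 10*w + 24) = (w - 6)/(w + 6)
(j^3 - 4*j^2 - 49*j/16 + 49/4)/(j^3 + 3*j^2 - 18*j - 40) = (j^2 - 49/16)/(j^2 + 7*j + 10)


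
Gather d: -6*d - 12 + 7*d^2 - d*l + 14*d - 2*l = 7*d^2 + d*(8 - l) - 2*l - 12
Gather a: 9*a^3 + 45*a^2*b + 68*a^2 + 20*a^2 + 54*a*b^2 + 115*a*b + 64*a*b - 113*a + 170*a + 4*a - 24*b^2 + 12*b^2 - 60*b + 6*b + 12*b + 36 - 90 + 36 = 9*a^3 + a^2*(45*b + 88) + a*(54*b^2 + 179*b + 61) - 12*b^2 - 42*b - 18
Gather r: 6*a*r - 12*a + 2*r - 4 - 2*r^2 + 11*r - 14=-12*a - 2*r^2 + r*(6*a + 13) - 18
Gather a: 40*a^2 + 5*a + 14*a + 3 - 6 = 40*a^2 + 19*a - 3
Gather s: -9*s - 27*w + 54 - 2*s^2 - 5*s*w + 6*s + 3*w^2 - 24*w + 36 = -2*s^2 + s*(-5*w - 3) + 3*w^2 - 51*w + 90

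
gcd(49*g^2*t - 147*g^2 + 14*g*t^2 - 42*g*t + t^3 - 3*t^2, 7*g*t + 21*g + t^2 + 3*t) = 7*g + t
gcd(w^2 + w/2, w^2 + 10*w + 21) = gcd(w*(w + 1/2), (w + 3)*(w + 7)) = 1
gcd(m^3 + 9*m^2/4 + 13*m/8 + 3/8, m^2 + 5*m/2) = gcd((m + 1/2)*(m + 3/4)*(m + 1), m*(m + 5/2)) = 1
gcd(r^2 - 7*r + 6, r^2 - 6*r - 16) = 1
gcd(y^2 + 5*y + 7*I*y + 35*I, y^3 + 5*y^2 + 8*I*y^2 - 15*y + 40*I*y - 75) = y + 5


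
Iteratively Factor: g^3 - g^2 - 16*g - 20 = (g - 5)*(g^2 + 4*g + 4) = (g - 5)*(g + 2)*(g + 2)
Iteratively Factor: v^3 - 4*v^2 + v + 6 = (v - 2)*(v^2 - 2*v - 3) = (v - 3)*(v - 2)*(v + 1)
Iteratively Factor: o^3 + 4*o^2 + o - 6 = (o - 1)*(o^2 + 5*o + 6) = (o - 1)*(o + 2)*(o + 3)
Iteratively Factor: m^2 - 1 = (m - 1)*(m + 1)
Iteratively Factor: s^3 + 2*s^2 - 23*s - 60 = (s + 4)*(s^2 - 2*s - 15) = (s + 3)*(s + 4)*(s - 5)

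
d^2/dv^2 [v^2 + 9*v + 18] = 2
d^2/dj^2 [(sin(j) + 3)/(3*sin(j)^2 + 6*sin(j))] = (-sin(j)^2 - 10*sin(j) - 16 + 6/sin(j) + 36/sin(j)^2 + 24/sin(j)^3)/(3*(sin(j) + 2)^3)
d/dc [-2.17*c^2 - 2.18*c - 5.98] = -4.34*c - 2.18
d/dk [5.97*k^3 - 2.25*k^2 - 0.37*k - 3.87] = 17.91*k^2 - 4.5*k - 0.37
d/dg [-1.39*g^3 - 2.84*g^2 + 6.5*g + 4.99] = -4.17*g^2 - 5.68*g + 6.5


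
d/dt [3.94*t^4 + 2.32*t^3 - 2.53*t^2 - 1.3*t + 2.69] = 15.76*t^3 + 6.96*t^2 - 5.06*t - 1.3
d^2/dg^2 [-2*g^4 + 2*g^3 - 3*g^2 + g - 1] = -24*g^2 + 12*g - 6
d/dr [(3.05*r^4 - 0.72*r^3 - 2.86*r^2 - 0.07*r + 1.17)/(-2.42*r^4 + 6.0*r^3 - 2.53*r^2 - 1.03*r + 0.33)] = (16.5576*r^6 - 29.2754*r^5 + 9.0489*r^4 + 17.6748*r^3 - 19.0041*r^2 + 4.0326*r + 1.182)/(5.8564*r^8 - 29.04*r^7 + 48.2452*r^6 - 25.3748*r^5 - 7.5563*r^4 + 9.1718*r^3 - 0.6089*r^2 - 0.6798*r + 0.1089)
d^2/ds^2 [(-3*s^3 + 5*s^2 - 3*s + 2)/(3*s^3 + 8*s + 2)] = 2*(45*s^6 + 135*s^5 - 144*s^4 - 330*s^3 + 108*s^2 - 72*s + 196)/(27*s^9 + 216*s^7 + 54*s^6 + 576*s^5 + 288*s^4 + 548*s^3 + 384*s^2 + 96*s + 8)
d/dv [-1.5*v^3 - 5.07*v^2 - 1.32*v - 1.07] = -4.5*v^2 - 10.14*v - 1.32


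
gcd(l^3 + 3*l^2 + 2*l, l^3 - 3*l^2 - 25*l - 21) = l + 1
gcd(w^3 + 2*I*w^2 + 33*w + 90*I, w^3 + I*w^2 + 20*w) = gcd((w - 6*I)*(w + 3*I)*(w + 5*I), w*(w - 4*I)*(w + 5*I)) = w + 5*I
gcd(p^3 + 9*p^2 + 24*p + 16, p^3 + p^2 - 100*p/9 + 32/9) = p + 4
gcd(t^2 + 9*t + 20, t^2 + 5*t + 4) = t + 4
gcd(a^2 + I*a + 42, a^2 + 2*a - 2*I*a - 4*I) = 1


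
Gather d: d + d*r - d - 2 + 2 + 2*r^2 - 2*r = d*r + 2*r^2 - 2*r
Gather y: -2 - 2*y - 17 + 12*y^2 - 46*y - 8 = 12*y^2 - 48*y - 27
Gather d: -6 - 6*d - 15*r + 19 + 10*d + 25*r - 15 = 4*d + 10*r - 2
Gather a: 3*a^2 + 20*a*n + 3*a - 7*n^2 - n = 3*a^2 + a*(20*n + 3) - 7*n^2 - n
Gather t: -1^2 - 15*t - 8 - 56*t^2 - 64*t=-56*t^2 - 79*t - 9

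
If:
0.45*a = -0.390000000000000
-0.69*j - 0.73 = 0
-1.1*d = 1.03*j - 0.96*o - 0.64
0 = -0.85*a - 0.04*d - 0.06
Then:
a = -0.87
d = 16.92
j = -1.06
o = 17.58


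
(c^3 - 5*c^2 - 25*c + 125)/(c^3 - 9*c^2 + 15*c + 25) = (c + 5)/(c + 1)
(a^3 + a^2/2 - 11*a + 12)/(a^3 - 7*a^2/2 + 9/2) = (a^2 + 2*a - 8)/(a^2 - 2*a - 3)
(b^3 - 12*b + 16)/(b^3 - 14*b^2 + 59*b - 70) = (b^2 + 2*b - 8)/(b^2 - 12*b + 35)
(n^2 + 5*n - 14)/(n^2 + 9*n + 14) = (n - 2)/(n + 2)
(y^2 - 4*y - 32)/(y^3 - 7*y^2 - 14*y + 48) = (y + 4)/(y^2 + y - 6)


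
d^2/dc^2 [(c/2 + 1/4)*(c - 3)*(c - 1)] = 3*c - 7/2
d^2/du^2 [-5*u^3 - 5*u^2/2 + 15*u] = -30*u - 5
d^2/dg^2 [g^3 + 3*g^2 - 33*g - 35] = 6*g + 6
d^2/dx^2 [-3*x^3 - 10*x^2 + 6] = -18*x - 20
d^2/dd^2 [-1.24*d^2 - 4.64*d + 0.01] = -2.48000000000000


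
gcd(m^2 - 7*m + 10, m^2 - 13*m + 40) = m - 5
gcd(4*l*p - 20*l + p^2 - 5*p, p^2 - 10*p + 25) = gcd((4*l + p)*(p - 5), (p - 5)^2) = p - 5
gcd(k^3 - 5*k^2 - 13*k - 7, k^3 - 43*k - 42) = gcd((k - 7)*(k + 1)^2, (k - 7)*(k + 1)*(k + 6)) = k^2 - 6*k - 7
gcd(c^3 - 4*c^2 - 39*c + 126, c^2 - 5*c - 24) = 1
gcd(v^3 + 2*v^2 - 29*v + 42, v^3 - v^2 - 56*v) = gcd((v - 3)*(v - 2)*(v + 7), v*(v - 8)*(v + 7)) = v + 7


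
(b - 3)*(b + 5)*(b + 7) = b^3 + 9*b^2 - b - 105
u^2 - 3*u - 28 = (u - 7)*(u + 4)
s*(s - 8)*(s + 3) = s^3 - 5*s^2 - 24*s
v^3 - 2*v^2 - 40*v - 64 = (v - 8)*(v + 2)*(v + 4)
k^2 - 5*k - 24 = (k - 8)*(k + 3)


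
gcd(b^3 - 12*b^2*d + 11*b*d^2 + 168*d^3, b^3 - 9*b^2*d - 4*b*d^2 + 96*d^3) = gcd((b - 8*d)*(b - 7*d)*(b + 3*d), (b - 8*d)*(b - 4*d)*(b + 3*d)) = b^2 - 5*b*d - 24*d^2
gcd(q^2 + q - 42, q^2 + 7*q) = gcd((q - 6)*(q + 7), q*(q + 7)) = q + 7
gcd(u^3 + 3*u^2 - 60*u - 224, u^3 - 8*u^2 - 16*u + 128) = u^2 - 4*u - 32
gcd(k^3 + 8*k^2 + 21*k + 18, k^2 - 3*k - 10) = k + 2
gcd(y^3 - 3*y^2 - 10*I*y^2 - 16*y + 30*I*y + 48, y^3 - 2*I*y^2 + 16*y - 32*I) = y - 2*I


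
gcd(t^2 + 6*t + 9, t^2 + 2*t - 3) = t + 3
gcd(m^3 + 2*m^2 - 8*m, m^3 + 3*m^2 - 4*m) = m^2 + 4*m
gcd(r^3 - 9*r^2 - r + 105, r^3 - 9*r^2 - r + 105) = r^3 - 9*r^2 - r + 105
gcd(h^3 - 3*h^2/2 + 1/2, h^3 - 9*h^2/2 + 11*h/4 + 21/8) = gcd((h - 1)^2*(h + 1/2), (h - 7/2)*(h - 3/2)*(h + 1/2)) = h + 1/2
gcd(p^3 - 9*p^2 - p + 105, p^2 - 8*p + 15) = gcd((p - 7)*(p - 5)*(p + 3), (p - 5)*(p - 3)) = p - 5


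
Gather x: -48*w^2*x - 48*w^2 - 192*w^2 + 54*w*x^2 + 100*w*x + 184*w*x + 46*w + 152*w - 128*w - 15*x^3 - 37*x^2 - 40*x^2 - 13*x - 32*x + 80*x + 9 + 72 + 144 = -240*w^2 + 70*w - 15*x^3 + x^2*(54*w - 77) + x*(-48*w^2 + 284*w + 35) + 225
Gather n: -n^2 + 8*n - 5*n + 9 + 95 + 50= -n^2 + 3*n + 154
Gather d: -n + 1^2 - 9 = -n - 8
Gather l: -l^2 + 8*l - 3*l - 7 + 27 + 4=-l^2 + 5*l + 24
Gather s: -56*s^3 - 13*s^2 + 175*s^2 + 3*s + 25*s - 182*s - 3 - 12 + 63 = -56*s^3 + 162*s^2 - 154*s + 48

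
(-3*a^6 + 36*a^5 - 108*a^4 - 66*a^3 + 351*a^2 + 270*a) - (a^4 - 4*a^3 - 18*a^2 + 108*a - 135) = -3*a^6 + 36*a^5 - 109*a^4 - 62*a^3 + 369*a^2 + 162*a + 135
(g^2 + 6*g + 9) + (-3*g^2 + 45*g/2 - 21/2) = -2*g^2 + 57*g/2 - 3/2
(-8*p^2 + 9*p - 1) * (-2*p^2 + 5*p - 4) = 16*p^4 - 58*p^3 + 79*p^2 - 41*p + 4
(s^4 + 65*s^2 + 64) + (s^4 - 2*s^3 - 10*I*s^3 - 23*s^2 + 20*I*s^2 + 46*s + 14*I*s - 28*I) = 2*s^4 - 2*s^3 - 10*I*s^3 + 42*s^2 + 20*I*s^2 + 46*s + 14*I*s + 64 - 28*I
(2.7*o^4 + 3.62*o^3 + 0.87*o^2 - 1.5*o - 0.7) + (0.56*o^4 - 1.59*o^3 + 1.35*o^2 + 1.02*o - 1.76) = 3.26*o^4 + 2.03*o^3 + 2.22*o^2 - 0.48*o - 2.46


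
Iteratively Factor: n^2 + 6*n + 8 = (n + 4)*(n + 2)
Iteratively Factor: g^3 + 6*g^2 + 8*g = (g + 4)*(g^2 + 2*g) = (g + 2)*(g + 4)*(g)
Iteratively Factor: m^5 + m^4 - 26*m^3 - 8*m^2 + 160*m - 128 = (m - 4)*(m^4 + 5*m^3 - 6*m^2 - 32*m + 32) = (m - 4)*(m + 4)*(m^3 + m^2 - 10*m + 8) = (m - 4)*(m - 1)*(m + 4)*(m^2 + 2*m - 8) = (m - 4)*(m - 1)*(m + 4)^2*(m - 2)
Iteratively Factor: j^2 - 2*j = (j)*(j - 2)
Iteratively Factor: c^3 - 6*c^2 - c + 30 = (c - 5)*(c^2 - c - 6) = (c - 5)*(c - 3)*(c + 2)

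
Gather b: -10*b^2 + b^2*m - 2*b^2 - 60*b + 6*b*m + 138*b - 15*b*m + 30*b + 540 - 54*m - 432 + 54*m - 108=b^2*(m - 12) + b*(108 - 9*m)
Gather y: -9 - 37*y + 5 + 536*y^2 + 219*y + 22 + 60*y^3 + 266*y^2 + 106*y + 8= 60*y^3 + 802*y^2 + 288*y + 26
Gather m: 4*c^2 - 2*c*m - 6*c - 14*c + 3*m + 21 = 4*c^2 - 20*c + m*(3 - 2*c) + 21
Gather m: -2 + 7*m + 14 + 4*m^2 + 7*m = 4*m^2 + 14*m + 12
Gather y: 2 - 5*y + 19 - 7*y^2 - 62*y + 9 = -7*y^2 - 67*y + 30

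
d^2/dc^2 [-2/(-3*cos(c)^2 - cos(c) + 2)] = 2*(-36*sin(c)^4 + 43*sin(c)^2 + 37*cos(c)/4 - 9*cos(3*c)/4 + 7)/((cos(c) + 1)^3*(3*cos(c) - 2)^3)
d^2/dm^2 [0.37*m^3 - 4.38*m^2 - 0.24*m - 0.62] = 2.22*m - 8.76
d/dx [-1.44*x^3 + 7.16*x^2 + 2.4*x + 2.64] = -4.32*x^2 + 14.32*x + 2.4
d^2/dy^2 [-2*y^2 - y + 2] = -4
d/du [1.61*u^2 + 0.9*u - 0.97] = 3.22*u + 0.9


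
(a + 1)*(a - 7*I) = a^2 + a - 7*I*a - 7*I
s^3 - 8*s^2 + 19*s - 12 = (s - 4)*(s - 3)*(s - 1)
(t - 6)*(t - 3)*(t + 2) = t^3 - 7*t^2 + 36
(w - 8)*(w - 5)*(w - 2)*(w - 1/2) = w^4 - 31*w^3/2 + 147*w^2/2 - 113*w + 40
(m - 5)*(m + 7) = m^2 + 2*m - 35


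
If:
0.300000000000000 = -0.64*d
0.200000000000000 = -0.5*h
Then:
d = -0.47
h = -0.40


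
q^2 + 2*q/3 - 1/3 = (q - 1/3)*(q + 1)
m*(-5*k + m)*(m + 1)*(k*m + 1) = -5*k^2*m^3 - 5*k^2*m^2 + k*m^4 + k*m^3 - 5*k*m^2 - 5*k*m + m^3 + m^2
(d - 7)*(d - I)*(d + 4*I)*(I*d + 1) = I*d^4 - 2*d^3 - 7*I*d^3 + 14*d^2 + 7*I*d^2 + 4*d - 49*I*d - 28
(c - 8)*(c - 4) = c^2 - 12*c + 32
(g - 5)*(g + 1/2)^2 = g^3 - 4*g^2 - 19*g/4 - 5/4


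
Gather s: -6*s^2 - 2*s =-6*s^2 - 2*s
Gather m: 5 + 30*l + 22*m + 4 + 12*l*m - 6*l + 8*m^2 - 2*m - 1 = 24*l + 8*m^2 + m*(12*l + 20) + 8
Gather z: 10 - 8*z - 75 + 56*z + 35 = 48*z - 30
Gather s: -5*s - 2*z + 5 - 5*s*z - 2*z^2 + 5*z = s*(-5*z - 5) - 2*z^2 + 3*z + 5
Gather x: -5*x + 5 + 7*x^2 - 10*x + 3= 7*x^2 - 15*x + 8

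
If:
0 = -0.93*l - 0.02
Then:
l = -0.02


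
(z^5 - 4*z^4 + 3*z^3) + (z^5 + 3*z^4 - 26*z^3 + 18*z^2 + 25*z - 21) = 2*z^5 - z^4 - 23*z^3 + 18*z^2 + 25*z - 21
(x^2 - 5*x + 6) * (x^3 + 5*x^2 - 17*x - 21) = x^5 - 36*x^3 + 94*x^2 + 3*x - 126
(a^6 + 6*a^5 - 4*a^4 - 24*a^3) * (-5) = -5*a^6 - 30*a^5 + 20*a^4 + 120*a^3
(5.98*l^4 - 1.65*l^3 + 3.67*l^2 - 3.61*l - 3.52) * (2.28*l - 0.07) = 13.6344*l^5 - 4.1806*l^4 + 8.4831*l^3 - 8.4877*l^2 - 7.7729*l + 0.2464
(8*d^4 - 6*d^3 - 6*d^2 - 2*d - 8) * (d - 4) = 8*d^5 - 38*d^4 + 18*d^3 + 22*d^2 + 32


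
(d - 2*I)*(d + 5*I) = d^2 + 3*I*d + 10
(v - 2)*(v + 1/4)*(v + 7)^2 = v^4 + 49*v^3/4 + 24*v^2 - 371*v/4 - 49/2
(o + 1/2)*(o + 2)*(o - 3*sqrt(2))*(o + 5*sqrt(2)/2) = o^4 - sqrt(2)*o^3/2 + 5*o^3/2 - 14*o^2 - 5*sqrt(2)*o^2/4 - 75*o/2 - sqrt(2)*o/2 - 15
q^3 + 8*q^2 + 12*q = q*(q + 2)*(q + 6)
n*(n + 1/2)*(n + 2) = n^3 + 5*n^2/2 + n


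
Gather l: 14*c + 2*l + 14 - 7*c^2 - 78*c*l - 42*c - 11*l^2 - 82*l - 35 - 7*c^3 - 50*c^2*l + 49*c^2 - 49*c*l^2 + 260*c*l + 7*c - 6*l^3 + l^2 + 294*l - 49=-7*c^3 + 42*c^2 - 21*c - 6*l^3 + l^2*(-49*c - 10) + l*(-50*c^2 + 182*c + 214) - 70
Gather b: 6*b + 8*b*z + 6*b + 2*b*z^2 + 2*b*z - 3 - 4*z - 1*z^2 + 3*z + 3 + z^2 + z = b*(2*z^2 + 10*z + 12)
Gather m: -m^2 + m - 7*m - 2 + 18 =-m^2 - 6*m + 16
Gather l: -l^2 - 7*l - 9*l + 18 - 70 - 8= -l^2 - 16*l - 60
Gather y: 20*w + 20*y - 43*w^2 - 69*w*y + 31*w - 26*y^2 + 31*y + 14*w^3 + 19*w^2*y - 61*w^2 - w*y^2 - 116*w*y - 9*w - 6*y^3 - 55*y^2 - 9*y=14*w^3 - 104*w^2 + 42*w - 6*y^3 + y^2*(-w - 81) + y*(19*w^2 - 185*w + 42)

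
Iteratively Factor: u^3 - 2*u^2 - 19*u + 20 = (u - 5)*(u^2 + 3*u - 4) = (u - 5)*(u + 4)*(u - 1)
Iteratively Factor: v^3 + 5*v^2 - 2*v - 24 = (v + 3)*(v^2 + 2*v - 8) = (v - 2)*(v + 3)*(v + 4)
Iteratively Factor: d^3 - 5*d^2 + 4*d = (d)*(d^2 - 5*d + 4) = d*(d - 1)*(d - 4)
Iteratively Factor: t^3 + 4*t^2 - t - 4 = (t + 1)*(t^2 + 3*t - 4) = (t - 1)*(t + 1)*(t + 4)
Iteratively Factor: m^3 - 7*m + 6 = (m + 3)*(m^2 - 3*m + 2) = (m - 2)*(m + 3)*(m - 1)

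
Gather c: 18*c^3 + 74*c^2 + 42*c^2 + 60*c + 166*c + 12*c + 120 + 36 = 18*c^3 + 116*c^2 + 238*c + 156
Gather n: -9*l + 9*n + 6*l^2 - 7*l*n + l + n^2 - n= 6*l^2 - 8*l + n^2 + n*(8 - 7*l)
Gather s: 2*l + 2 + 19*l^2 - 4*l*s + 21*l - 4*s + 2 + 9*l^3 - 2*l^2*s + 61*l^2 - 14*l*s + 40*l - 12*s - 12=9*l^3 + 80*l^2 + 63*l + s*(-2*l^2 - 18*l - 16) - 8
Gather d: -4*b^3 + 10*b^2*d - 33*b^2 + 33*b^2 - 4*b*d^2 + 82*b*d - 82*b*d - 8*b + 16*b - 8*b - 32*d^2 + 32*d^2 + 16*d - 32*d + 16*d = -4*b^3 + 10*b^2*d - 4*b*d^2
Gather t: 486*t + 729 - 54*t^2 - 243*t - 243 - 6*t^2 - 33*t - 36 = -60*t^2 + 210*t + 450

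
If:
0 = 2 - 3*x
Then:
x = 2/3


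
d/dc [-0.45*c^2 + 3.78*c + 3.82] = 3.78 - 0.9*c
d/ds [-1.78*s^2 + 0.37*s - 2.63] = 0.37 - 3.56*s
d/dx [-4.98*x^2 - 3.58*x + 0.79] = -9.96*x - 3.58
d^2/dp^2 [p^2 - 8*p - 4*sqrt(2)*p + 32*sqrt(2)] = 2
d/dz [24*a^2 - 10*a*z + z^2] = -10*a + 2*z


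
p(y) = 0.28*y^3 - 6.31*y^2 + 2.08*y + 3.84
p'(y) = 0.84*y^2 - 12.62*y + 2.08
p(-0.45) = 1.60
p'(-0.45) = 7.93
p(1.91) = -13.26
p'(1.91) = -18.96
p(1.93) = -13.64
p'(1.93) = -19.15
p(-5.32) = -227.97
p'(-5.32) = 92.99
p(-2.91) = -62.55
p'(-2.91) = 45.92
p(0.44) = 3.56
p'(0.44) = -3.31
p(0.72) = 2.17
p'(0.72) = -6.57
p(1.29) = -3.38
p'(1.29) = -12.80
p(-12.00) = -1413.60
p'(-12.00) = 274.48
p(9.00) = -284.43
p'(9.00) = -43.46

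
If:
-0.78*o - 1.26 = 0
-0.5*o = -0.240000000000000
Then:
No Solution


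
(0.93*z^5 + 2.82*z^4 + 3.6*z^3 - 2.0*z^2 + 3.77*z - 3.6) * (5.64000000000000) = 5.2452*z^5 + 15.9048*z^4 + 20.304*z^3 - 11.28*z^2 + 21.2628*z - 20.304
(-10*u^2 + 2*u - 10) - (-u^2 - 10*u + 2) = -9*u^2 + 12*u - 12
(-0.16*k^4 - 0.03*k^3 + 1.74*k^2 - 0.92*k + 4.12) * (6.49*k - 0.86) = -1.0384*k^5 - 0.0571*k^4 + 11.3184*k^3 - 7.4672*k^2 + 27.53*k - 3.5432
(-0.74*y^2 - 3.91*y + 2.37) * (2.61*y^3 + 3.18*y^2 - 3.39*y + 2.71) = -1.9314*y^5 - 12.5583*y^4 - 3.7395*y^3 + 18.7861*y^2 - 18.6304*y + 6.4227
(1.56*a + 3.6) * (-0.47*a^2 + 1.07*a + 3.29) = -0.7332*a^3 - 0.0227999999999997*a^2 + 8.9844*a + 11.844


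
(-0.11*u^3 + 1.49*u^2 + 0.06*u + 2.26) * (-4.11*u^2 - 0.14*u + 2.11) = 0.4521*u^5 - 6.1085*u^4 - 0.6873*u^3 - 6.1531*u^2 - 0.1898*u + 4.7686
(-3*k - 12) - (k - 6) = -4*k - 6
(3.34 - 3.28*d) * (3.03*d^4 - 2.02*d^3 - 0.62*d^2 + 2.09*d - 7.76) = -9.9384*d^5 + 16.7458*d^4 - 4.7132*d^3 - 8.926*d^2 + 32.4334*d - 25.9184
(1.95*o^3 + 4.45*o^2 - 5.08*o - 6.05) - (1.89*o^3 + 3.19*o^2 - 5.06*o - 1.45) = 0.0600000000000001*o^3 + 1.26*o^2 - 0.0200000000000005*o - 4.6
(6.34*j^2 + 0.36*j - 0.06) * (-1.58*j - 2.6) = -10.0172*j^3 - 17.0528*j^2 - 0.8412*j + 0.156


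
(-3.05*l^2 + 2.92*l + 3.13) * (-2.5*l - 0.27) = 7.625*l^3 - 6.4765*l^2 - 8.6134*l - 0.8451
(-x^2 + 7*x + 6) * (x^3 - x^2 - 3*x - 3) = -x^5 + 8*x^4 + 2*x^3 - 24*x^2 - 39*x - 18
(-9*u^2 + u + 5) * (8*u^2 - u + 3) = -72*u^4 + 17*u^3 + 12*u^2 - 2*u + 15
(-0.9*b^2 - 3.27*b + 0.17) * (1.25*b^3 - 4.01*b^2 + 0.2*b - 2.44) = -1.125*b^5 - 0.4785*b^4 + 13.1452*b^3 + 0.8603*b^2 + 8.0128*b - 0.4148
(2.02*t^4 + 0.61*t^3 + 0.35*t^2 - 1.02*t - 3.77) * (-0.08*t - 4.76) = -0.1616*t^5 - 9.664*t^4 - 2.9316*t^3 - 1.5844*t^2 + 5.1568*t + 17.9452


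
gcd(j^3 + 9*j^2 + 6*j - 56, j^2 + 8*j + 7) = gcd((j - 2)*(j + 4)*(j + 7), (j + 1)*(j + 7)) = j + 7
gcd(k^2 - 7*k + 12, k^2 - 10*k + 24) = k - 4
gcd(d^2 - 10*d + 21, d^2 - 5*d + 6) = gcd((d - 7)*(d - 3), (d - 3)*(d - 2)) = d - 3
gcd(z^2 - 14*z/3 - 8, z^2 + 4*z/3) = z + 4/3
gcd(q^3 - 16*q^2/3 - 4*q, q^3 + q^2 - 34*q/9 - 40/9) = 1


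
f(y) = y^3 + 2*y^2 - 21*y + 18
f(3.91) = 26.24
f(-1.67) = 53.99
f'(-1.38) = -20.81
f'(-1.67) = -19.31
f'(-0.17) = -21.59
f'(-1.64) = -19.49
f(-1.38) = 48.16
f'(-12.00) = 363.00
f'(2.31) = 4.25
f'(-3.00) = -6.00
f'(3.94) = 41.33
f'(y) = 3*y^2 + 4*y - 21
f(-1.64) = 53.41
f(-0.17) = 21.62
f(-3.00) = 72.00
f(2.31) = -7.51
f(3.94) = 27.47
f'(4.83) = 68.31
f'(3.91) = 40.50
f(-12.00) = -1170.00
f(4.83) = 75.91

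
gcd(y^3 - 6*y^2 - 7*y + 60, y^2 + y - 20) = y - 4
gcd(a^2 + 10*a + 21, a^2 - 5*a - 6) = 1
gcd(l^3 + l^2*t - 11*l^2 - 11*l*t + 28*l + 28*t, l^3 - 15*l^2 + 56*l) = l - 7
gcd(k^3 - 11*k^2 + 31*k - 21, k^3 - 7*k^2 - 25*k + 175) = k - 7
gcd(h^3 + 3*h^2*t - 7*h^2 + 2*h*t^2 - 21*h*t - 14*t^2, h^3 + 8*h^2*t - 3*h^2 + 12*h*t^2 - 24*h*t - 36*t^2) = h + 2*t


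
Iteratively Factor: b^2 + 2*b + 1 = (b + 1)*(b + 1)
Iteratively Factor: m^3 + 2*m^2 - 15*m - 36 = (m + 3)*(m^2 - m - 12) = (m + 3)^2*(m - 4)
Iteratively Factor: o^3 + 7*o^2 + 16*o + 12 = (o + 2)*(o^2 + 5*o + 6) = (o + 2)^2*(o + 3)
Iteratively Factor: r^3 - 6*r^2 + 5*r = (r - 5)*(r^2 - r) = (r - 5)*(r - 1)*(r)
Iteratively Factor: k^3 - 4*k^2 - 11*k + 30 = (k - 2)*(k^2 - 2*k - 15) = (k - 2)*(k + 3)*(k - 5)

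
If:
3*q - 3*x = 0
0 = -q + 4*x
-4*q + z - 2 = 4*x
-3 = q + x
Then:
No Solution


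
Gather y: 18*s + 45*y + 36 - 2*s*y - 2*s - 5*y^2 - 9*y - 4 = 16*s - 5*y^2 + y*(36 - 2*s) + 32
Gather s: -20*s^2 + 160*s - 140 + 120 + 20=-20*s^2 + 160*s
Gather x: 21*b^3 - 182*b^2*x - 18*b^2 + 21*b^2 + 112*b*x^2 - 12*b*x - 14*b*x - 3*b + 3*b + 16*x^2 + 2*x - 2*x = 21*b^3 + 3*b^2 + x^2*(112*b + 16) + x*(-182*b^2 - 26*b)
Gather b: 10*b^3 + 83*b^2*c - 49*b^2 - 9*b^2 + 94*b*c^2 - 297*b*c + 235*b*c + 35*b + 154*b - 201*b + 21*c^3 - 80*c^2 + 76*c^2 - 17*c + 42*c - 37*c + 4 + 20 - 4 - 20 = 10*b^3 + b^2*(83*c - 58) + b*(94*c^2 - 62*c - 12) + 21*c^3 - 4*c^2 - 12*c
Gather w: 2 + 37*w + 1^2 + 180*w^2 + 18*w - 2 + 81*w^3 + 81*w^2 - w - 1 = 81*w^3 + 261*w^2 + 54*w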